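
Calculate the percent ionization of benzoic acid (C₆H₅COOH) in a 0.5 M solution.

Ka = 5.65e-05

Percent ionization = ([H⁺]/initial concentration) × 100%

Using Ka equilibrium: x² + Ka×x - Ka×C = 0. Solving: [H⁺] = 5.2869e-03. Percent = (5.2869e-03/0.5) × 100

Percent ionization = 1.06%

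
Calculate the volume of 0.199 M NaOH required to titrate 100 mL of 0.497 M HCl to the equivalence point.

At equivalence: moles acid = moles base. moles HCl = 0.497 × 100/1000 = 0.0497 mol. V_base = moles / 0.199 × 1000 = 249.7 mL.

V_{base} = 249.7 mL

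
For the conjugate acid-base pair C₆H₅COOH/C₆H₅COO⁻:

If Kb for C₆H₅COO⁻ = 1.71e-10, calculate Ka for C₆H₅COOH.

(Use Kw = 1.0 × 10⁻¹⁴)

For a conjugate pair Ka × Kb = Kw, so Ka = Kw/Kb = 1.0 × 10⁻¹⁴ / 1.71e-10 = 5.85e-05.

K_a = 5.85e-05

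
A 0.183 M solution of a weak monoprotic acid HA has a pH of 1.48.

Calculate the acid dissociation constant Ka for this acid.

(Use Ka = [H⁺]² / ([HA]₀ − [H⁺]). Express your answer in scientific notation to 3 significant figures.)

[H⁺] = 10^(−pH) = 10^(−1.48) = 3.311e-02 M. For HA ⇌ H⁺ + A⁻, Ka = [H⁺][A⁻]/[HA] = [H⁺]² / ([HA]₀ − [H⁺]) = (3.311e-02)² / (0.183 − 3.311e-02) = 7.32e-03.

K_a = 7.32e-03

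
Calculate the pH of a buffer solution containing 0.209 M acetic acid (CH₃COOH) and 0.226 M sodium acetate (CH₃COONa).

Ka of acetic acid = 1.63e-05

pKa = -log(1.63e-05) = 4.79. pH = pKa + log([A⁻]/[HA]) = 4.79 + log(0.226/0.209)

pH = 4.82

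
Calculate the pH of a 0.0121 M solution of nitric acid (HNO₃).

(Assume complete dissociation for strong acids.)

[H⁺] = 0.0121 M for strong acid. pH = -log[H⁺] = -log(0.0121)

pH = 1.92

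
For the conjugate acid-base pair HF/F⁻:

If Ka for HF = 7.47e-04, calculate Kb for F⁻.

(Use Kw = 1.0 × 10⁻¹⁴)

For a conjugate pair Ka × Kb = Kw, so Kb = Kw/Ka = 1.0 × 10⁻¹⁴ / 7.47e-04 = 1.34e-11.

K_b = 1.34e-11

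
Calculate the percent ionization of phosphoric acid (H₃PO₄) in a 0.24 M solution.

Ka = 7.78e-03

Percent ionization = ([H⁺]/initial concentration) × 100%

Using Ka equilibrium: x² + Ka×x - Ka×C = 0. Solving: [H⁺] = 3.9496e-02. Percent = (3.9496e-02/0.24) × 100

Percent ionization = 16.5%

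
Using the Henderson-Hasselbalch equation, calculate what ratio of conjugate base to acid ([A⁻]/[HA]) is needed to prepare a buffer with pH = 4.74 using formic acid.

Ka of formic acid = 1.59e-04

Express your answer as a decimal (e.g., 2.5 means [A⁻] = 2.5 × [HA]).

pKa = -log(1.59e-04) = 3.7986. pH = pKa + log([A⁻]/[HA]), so log([A⁻]/[HA]) = pH − pKa = 4.74 − 3.7986 = 0.9414. [A⁻]/[HA] = 10^(0.9414) = 8.74

[A⁻]/[HA] = 8.74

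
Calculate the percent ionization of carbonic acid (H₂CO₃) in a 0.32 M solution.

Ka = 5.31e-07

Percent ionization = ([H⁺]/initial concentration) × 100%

Using Ka equilibrium: x² + Ka×x - Ka×C = 0. Solving: [H⁺] = 4.1195e-04. Percent = (4.1195e-04/0.32) × 100

Percent ionization = 0.129%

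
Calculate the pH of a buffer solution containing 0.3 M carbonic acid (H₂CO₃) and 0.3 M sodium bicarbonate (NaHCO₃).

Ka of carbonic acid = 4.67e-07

pKa = -log(4.67e-07) = 6.33. pH = pKa + log([A⁻]/[HA]) = 6.33 + log(0.3/0.3)

pH = 6.33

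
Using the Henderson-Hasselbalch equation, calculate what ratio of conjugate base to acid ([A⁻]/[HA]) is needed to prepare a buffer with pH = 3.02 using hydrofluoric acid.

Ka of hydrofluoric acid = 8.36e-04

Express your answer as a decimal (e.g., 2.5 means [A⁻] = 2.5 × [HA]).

pKa = -log(8.36e-04) = 3.0778. pH = pKa + log([A⁻]/[HA]), so log([A⁻]/[HA]) = pH − pKa = 3.02 − 3.0778 = -0.0578. [A⁻]/[HA] = 10^(-0.0578) = 0.875

[A⁻]/[HA] = 0.875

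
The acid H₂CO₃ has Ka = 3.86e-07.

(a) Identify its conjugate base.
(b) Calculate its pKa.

(a) The conjugate base is formed by removing one H⁺ from H₂CO₃, giving HCO₃⁻. (b) pKa = -log(Ka) = -log(3.86e-07) = 6.41.

Conjugate base: HCO₃⁻; pK_a = 6.41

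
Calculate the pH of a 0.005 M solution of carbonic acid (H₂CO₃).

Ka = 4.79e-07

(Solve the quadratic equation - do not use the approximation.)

x² + Ka×x - Ka×C = 0. Using quadratic formula: [H⁺] = 4.8700e-05

pH = 4.31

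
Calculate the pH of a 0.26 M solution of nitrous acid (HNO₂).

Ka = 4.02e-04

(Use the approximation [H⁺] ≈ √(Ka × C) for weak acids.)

[H⁺] = √(Ka × C) = √(4.02e-04 × 0.26) = 1.0224e-02. pH = -log(1.0224e-02)

pH = 1.99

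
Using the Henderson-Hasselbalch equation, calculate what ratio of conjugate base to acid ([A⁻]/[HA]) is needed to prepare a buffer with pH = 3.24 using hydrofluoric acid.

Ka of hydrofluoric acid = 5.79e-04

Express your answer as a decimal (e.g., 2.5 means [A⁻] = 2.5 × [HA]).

pKa = -log(5.79e-04) = 3.2373. pH = pKa + log([A⁻]/[HA]), so log([A⁻]/[HA]) = pH − pKa = 3.24 − 3.2373 = 0.0027. [A⁻]/[HA] = 10^(0.0027) = 1.01

[A⁻]/[HA] = 1.01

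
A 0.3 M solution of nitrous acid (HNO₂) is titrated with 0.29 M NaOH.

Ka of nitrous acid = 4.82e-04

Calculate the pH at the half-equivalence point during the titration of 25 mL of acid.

At half-equivalence [HA] = [A⁻], so Henderson-Hasselbalch gives pH = pKa = -log(4.82e-04) = 3.32.

pH = pKa = 3.32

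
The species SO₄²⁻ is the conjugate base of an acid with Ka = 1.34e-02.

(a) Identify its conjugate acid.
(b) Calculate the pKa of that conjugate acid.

(a) The conjugate acid is formed by adding one H⁺ to SO₄²⁻, giving HSO₄⁻. (b) pKa = -log(Ka) = -log(1.34e-02) = 1.87.

Conjugate acid: HSO₄⁻; pK_a = 1.87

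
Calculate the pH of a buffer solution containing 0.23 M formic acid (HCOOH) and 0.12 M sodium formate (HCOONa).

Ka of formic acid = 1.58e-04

pKa = -log(1.58e-04) = 3.80. pH = pKa + log([A⁻]/[HA]) = 3.80 + log(0.12/0.23)

pH = 3.52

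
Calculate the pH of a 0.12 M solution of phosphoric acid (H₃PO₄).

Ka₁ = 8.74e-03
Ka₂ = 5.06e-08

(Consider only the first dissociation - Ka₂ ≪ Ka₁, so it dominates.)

First dissociation dominates. From Ka₁ = [H⁺][HA⁻]/[H₂A], x² + Ka₁·x − Ka₁·C = 0 with C = 0.12 M and Ka₁ = 8.74e-03. Solving: [H⁺] = (−Ka₁ + √(Ka₁² + 4·Ka₁·C)) / 2 = 2.8309e-02 M. pH = -log(2.8309e-02) = 1.55.

pH = 1.55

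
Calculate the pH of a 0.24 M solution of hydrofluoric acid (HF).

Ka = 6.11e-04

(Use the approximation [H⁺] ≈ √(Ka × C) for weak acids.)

[H⁺] = √(Ka × C) = √(6.11e-04 × 0.24) = 1.2110e-02. pH = -log(1.2110e-02)

pH = 1.92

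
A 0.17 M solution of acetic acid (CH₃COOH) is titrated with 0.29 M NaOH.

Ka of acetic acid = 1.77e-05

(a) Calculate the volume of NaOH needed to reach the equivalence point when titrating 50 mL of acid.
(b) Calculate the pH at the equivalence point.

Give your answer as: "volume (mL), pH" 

moles acid = 0.17 × 50/1000 = 0.0085 mol; V_base = moles/0.29 × 1000 = 29.3 mL. At equivalence only the conjugate base is present: [A⁻] = 0.0085/0.079 = 1.0717e-01 M. Kb = Kw/Ka = 5.65e-10; [OH⁻] = √(Kb × [A⁻]) = 7.7814e-06; pOH = 5.11; pH = 14 - pOH = 8.89.

V = 29.3 mL, pH = 8.89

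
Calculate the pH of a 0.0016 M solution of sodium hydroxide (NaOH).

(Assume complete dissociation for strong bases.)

[OH⁻] = 0.0016 M for strong base. pOH = -log[OH⁻] = 2.80, pH = 14 - pOH

pH = 11.20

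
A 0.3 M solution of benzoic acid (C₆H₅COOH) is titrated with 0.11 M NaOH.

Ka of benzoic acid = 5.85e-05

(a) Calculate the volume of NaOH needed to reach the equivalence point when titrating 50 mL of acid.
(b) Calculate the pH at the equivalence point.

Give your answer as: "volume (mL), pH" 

moles acid = 0.3 × 50/1000 = 0.015 mol; V_base = moles/0.11 × 1000 = 136.4 mL. At equivalence only the conjugate base is present: [A⁻] = 0.015/0.186 = 8.0488e-02 M. Kb = Kw/Ka = 1.71e-10; [OH⁻] = √(Kb × [A⁻]) = 3.7093e-06; pOH = 5.43; pH = 14 - pOH = 8.57.

V = 136.4 mL, pH = 8.57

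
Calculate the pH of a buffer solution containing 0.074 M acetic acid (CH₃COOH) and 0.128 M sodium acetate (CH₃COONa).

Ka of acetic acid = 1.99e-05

pKa = -log(1.99e-05) = 4.70. pH = pKa + log([A⁻]/[HA]) = 4.70 + log(0.128/0.074)

pH = 4.94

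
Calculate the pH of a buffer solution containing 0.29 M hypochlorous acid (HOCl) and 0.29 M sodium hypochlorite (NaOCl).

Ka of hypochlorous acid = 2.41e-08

pKa = -log(2.41e-08) = 7.62. pH = pKa + log([A⁻]/[HA]) = 7.62 + log(0.29/0.29)

pH = 7.62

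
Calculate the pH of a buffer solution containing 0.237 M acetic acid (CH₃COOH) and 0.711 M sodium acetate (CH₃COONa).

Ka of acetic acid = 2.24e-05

pKa = -log(2.24e-05) = 4.65. pH = pKa + log([A⁻]/[HA]) = 4.65 + log(0.711/0.237)

pH = 5.13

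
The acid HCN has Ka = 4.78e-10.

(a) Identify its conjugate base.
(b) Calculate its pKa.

(a) The conjugate base is formed by removing one H⁺ from HCN, giving CN⁻. (b) pKa = -log(Ka) = -log(4.78e-10) = 9.32.

Conjugate base: CN⁻; pK_a = 9.32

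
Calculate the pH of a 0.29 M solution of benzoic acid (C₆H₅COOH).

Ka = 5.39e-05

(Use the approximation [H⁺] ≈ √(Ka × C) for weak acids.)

[H⁺] = √(Ka × C) = √(5.39e-05 × 0.29) = 3.9536e-03. pH = -log(3.9536e-03)

pH = 2.40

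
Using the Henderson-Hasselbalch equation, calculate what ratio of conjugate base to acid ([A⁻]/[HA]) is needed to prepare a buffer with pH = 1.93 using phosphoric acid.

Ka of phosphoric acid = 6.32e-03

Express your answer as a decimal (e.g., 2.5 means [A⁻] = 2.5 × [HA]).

pKa = -log(6.32e-03) = 2.1993. pH = pKa + log([A⁻]/[HA]), so log([A⁻]/[HA]) = pH − pKa = 1.93 − 2.1993 = -0.2693. [A⁻]/[HA] = 10^(-0.2693) = 0.538

[A⁻]/[HA] = 0.538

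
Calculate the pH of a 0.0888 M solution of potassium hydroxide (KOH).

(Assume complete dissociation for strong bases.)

[OH⁻] = 0.0888 M for strong base. pOH = -log[OH⁻] = 1.05, pH = 14 - pOH

pH = 12.95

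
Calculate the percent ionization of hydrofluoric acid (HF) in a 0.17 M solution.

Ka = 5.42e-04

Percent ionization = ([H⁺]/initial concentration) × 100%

Using Ka equilibrium: x² + Ka×x - Ka×C = 0. Solving: [H⁺] = 9.3318e-03. Percent = (9.3318e-03/0.17) × 100

Percent ionization = 5.49%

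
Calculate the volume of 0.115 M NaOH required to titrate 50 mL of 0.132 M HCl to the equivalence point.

At equivalence: moles acid = moles base. moles HCl = 0.132 × 50/1000 = 0.0066 mol. V_base = moles / 0.115 × 1000 = 57.4 mL.

V_{base} = 57.4 mL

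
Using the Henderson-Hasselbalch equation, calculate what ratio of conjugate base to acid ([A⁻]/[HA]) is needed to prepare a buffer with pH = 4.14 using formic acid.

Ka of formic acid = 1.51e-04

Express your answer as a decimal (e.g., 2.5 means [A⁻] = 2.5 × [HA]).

pKa = -log(1.51e-04) = 3.8210. pH = pKa + log([A⁻]/[HA]), so log([A⁻]/[HA]) = pH − pKa = 4.14 − 3.8210 = 0.3190. [A⁻]/[HA] = 10^(0.3190) = 2.08

[A⁻]/[HA] = 2.08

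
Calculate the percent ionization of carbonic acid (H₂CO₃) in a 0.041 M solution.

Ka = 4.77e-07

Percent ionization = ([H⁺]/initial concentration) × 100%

Using Ka equilibrium: x² + Ka×x - Ka×C = 0. Solving: [H⁺] = 1.3961e-04. Percent = (1.3961e-04/0.041) × 100

Percent ionization = 0.341%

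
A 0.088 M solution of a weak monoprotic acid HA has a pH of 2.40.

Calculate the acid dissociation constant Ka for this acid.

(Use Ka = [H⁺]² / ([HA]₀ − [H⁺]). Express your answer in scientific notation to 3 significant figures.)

[H⁺] = 10^(−pH) = 10^(−2.40) = 3.981e-03 M. For HA ⇌ H⁺ + A⁻, Ka = [H⁺][A⁻]/[HA] = [H⁺]² / ([HA]₀ − [H⁺]) = (3.981e-03)² / (0.088 − 3.981e-03) = 1.89e-04.

K_a = 1.89e-04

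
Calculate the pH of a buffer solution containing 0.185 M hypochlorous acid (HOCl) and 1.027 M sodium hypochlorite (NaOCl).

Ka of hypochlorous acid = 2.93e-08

pKa = -log(2.93e-08) = 7.53. pH = pKa + log([A⁻]/[HA]) = 7.53 + log(1.027/0.185)

pH = 8.28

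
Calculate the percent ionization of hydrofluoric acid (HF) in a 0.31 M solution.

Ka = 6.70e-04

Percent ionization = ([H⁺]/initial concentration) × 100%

Using Ka equilibrium: x² + Ka×x - Ka×C = 0. Solving: [H⁺] = 1.4081e-02. Percent = (1.4081e-02/0.31) × 100

Percent ionization = 4.54%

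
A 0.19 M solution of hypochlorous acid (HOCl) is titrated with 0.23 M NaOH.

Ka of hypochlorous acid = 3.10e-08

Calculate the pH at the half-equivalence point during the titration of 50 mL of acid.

At half-equivalence [HA] = [A⁻], so Henderson-Hasselbalch gives pH = pKa = -log(3.10e-08) = 7.51.

pH = pKa = 7.51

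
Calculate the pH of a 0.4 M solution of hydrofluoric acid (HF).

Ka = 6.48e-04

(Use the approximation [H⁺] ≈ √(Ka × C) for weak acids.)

[H⁺] = √(Ka × C) = √(6.48e-04 × 0.4) = 1.6100e-02. pH = -log(1.6100e-02)

pH = 1.79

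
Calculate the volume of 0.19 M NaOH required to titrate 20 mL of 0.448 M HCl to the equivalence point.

At equivalence: moles acid = moles base. moles HCl = 0.448 × 20/1000 = 0.00896 mol. V_base = moles / 0.19 × 1000 = 47.2 mL.

V_{base} = 47.2 mL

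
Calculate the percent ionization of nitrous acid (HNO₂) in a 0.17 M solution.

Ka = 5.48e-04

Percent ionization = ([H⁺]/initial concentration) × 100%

Using Ka equilibrium: x² + Ka×x - Ka×C = 0. Solving: [H⁺] = 9.3818e-03. Percent = (9.3818e-03/0.17) × 100

Percent ionization = 5.52%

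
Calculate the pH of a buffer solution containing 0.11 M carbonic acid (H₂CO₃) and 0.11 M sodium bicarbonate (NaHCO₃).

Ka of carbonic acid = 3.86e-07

pKa = -log(3.86e-07) = 6.41. pH = pKa + log([A⁻]/[HA]) = 6.41 + log(0.11/0.11)

pH = 6.41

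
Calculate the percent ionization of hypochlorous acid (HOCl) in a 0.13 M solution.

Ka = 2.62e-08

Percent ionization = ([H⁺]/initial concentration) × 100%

Using Ka equilibrium: x² + Ka×x - Ka×C = 0. Solving: [H⁺] = 5.8348e-05. Percent = (5.8348e-05/0.13) × 100

Percent ionization = 0.0449%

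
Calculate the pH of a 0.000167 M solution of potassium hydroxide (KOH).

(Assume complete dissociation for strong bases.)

[OH⁻] = 0.000167 M for strong base. pOH = -log[OH⁻] = 3.78, pH = 14 - pOH

pH = 10.22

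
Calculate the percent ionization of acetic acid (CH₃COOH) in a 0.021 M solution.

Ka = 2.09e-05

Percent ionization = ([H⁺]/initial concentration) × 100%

Using Ka equilibrium: x² + Ka×x - Ka×C = 0. Solving: [H⁺] = 6.5213e-04. Percent = (6.5213e-04/0.021) × 100

Percent ionization = 3.11%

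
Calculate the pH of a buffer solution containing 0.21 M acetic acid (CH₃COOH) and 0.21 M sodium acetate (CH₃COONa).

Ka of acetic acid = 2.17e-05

pKa = -log(2.17e-05) = 4.66. pH = pKa + log([A⁻]/[HA]) = 4.66 + log(0.21/0.21)

pH = 4.66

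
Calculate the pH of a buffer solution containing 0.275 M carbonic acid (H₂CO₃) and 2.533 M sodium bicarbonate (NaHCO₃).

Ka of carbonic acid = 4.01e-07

pKa = -log(4.01e-07) = 6.40. pH = pKa + log([A⁻]/[HA]) = 6.40 + log(2.533/0.275)

pH = 7.36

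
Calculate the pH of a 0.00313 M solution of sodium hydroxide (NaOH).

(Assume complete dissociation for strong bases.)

[OH⁻] = 0.00313 M for strong base. pOH = -log[OH⁻] = 2.50, pH = 14 - pOH

pH = 11.50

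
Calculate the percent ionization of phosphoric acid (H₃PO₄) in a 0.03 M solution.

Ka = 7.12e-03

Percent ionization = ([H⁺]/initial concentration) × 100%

Using Ka equilibrium: x² + Ka×x - Ka×C = 0. Solving: [H⁺] = 1.1482e-02. Percent = (1.1482e-02/0.03) × 100

Percent ionization = 38.3%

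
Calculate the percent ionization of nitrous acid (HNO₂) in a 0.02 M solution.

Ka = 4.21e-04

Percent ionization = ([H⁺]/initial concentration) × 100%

Using Ka equilibrium: x² + Ka×x - Ka×C = 0. Solving: [H⁺] = 2.6988e-03. Percent = (2.6988e-03/0.02) × 100

Percent ionization = 13.5%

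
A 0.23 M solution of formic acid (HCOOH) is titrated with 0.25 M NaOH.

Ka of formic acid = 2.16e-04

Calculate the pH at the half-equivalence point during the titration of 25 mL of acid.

At half-equivalence [HA] = [A⁻], so Henderson-Hasselbalch gives pH = pKa = -log(2.16e-04) = 3.67.

pH = pKa = 3.67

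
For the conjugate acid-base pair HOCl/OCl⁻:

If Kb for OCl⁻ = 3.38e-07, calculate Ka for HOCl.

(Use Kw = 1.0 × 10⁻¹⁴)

For a conjugate pair Ka × Kb = Kw, so Ka = Kw/Kb = 1.0 × 10⁻¹⁴ / 3.38e-07 = 2.96e-08.

K_a = 2.96e-08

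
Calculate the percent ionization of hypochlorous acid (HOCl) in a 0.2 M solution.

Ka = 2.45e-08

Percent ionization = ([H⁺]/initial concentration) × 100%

Using Ka equilibrium: x² + Ka×x - Ka×C = 0. Solving: [H⁺] = 6.9988e-05. Percent = (6.9988e-05/0.2) × 100

Percent ionization = 0.035%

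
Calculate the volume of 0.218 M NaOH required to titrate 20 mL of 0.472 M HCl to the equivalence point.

At equivalence: moles acid = moles base. moles HCl = 0.472 × 20/1000 = 0.00944 mol. V_base = moles / 0.218 × 1000 = 43.3 mL.

V_{base} = 43.3 mL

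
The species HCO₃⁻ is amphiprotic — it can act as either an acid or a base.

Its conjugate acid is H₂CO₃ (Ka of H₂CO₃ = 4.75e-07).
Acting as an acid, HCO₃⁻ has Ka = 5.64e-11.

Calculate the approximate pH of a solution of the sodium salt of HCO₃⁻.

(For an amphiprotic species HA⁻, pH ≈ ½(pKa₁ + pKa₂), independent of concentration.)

pKa₁ = -log(4.75e-07) = 6.32; pKa₂ = -log(5.64e-11) = 10.25. For an amphiprotic species, pH ≈ ½(pKa₁ + pKa₂) = ½(6.32 + 10.25) = 8.29.

pH = 8.29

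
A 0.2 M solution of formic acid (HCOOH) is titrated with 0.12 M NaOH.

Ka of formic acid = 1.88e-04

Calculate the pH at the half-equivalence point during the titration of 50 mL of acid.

At half-equivalence [HA] = [A⁻], so Henderson-Hasselbalch gives pH = pKa = -log(1.88e-04) = 3.73.

pH = pKa = 3.73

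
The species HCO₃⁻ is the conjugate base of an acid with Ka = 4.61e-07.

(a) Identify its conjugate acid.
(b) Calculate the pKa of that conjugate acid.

(a) The conjugate acid is formed by adding one H⁺ to HCO₃⁻, giving H₂CO₃. (b) pKa = -log(Ka) = -log(4.61e-07) = 6.34.

Conjugate acid: H₂CO₃; pK_a = 6.34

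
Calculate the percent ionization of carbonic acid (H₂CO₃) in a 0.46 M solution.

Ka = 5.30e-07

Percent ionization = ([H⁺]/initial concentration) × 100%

Using Ka equilibrium: x² + Ka×x - Ka×C = 0. Solving: [H⁺] = 4.9350e-04. Percent = (4.9350e-04/0.46) × 100

Percent ionization = 0.107%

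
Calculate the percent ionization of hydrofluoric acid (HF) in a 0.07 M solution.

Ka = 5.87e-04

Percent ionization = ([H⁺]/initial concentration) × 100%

Using Ka equilibrium: x² + Ka×x - Ka×C = 0. Solving: [H⁺] = 6.1234e-03. Percent = (6.1234e-03/0.07) × 100

Percent ionization = 8.75%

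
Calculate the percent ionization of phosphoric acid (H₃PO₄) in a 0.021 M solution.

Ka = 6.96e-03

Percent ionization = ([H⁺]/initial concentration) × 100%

Using Ka equilibrium: x² + Ka×x - Ka×C = 0. Solving: [H⁺] = 9.1006e-03. Percent = (9.1006e-03/0.021) × 100

Percent ionization = 43.3%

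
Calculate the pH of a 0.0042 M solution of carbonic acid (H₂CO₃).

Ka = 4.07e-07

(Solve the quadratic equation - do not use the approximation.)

x² + Ka×x - Ka×C = 0. Using quadratic formula: [H⁺] = 4.1142e-05

pH = 4.39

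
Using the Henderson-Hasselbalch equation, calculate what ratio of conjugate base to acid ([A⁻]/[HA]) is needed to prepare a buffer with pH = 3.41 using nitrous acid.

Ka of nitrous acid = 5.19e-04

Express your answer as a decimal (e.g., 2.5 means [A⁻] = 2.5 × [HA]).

pKa = -log(5.19e-04) = 3.2848. pH = pKa + log([A⁻]/[HA]), so log([A⁻]/[HA]) = pH − pKa = 3.41 − 3.2848 = 0.1252. [A⁻]/[HA] = 10^(0.1252) = 1.33

[A⁻]/[HA] = 1.33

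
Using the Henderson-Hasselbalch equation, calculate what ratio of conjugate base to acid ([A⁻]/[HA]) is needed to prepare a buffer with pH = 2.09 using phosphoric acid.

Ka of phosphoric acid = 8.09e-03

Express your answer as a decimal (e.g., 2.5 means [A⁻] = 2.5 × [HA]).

pKa = -log(8.09e-03) = 2.0921. pH = pKa + log([A⁻]/[HA]), so log([A⁻]/[HA]) = pH − pKa = 2.09 − 2.0921 = -0.0021. [A⁻]/[HA] = 10^(-0.0021) = 0.995

[A⁻]/[HA] = 0.995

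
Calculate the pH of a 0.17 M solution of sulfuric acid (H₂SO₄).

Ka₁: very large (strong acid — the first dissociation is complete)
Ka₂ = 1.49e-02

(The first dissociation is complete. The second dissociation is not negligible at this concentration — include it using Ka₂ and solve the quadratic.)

First dissociation is complete: [H⁺]₀ = [HSO₄⁻]₀ = C = 0.17 M. Second dissociation HSO₄⁻ ⇌ H⁺ + SO₄²⁻: let x = [SO₄²⁻]. Ka₂ = (C + x)·x / (C − x) = 1.49e-02 → x² + (C + Ka₂)·x − Ka₂·C = 0 → x² + 0.18490·x − 2.533e-03 = 0. x = (−0.18490 + √(0.18490² + 4 × 2.533e-03)) / 2 = 1.2812e-02 M. [H⁺] = C + x = 0.17 + 1.2812e-02 = 1.8281e-01 M. pH = -log(1.8281e-01) = 0.74.

pH = 0.74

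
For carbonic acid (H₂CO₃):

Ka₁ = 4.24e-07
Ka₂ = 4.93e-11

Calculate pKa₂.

pKa₂ = -log(Ka₂) = -log(4.93e-11) = 10.31.

pK_{a2} = 10.31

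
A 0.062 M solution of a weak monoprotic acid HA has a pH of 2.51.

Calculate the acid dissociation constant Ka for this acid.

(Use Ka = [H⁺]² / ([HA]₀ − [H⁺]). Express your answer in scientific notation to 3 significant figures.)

[H⁺] = 10^(−pH) = 10^(−2.51) = 3.090e-03 M. For HA ⇌ H⁺ + A⁻, Ka = [H⁺][A⁻]/[HA] = [H⁺]² / ([HA]₀ − [H⁺]) = (3.090e-03)² / (0.062 − 3.090e-03) = 1.62e-04.

K_a = 1.62e-04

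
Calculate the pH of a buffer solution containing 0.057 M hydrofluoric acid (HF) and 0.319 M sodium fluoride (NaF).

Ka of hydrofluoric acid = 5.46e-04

pKa = -log(5.46e-04) = 3.26. pH = pKa + log([A⁻]/[HA]) = 3.26 + log(0.319/0.057)

pH = 4.01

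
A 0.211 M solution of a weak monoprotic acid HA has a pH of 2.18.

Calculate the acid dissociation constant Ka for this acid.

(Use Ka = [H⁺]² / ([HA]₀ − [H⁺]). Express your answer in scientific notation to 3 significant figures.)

[H⁺] = 10^(−pH) = 10^(−2.18) = 6.607e-03 M. For HA ⇌ H⁺ + A⁻, Ka = [H⁺][A⁻]/[HA] = [H⁺]² / ([HA]₀ − [H⁺]) = (6.607e-03)² / (0.211 − 6.607e-03) = 2.14e-04.

K_a = 2.14e-04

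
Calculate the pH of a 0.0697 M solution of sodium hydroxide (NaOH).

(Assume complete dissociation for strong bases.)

[OH⁻] = 0.0697 M for strong base. pOH = -log[OH⁻] = 1.16, pH = 14 - pOH

pH = 12.84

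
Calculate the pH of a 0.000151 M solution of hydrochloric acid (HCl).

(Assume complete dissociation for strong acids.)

[H⁺] = 0.000151 M for strong acid. pH = -log[H⁺] = -log(0.000151)

pH = 3.82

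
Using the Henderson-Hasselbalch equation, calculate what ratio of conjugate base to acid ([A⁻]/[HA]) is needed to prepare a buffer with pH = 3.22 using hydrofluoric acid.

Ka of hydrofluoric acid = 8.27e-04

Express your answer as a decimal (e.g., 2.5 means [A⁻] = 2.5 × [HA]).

pKa = -log(8.27e-04) = 3.0825. pH = pKa + log([A⁻]/[HA]), so log([A⁻]/[HA]) = pH − pKa = 3.22 − 3.0825 = 0.1375. [A⁻]/[HA] = 10^(0.1375) = 1.37

[A⁻]/[HA] = 1.37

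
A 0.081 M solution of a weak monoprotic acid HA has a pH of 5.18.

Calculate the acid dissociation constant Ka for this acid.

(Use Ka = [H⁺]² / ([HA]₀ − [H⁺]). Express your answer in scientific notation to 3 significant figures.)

[H⁺] = 10^(−pH) = 10^(−5.18) = 6.607e-06 M. For HA ⇌ H⁺ + A⁻, Ka = [H⁺][A⁻]/[HA] = [H⁺]² / ([HA]₀ − [H⁺]) = (6.607e-06)² / (0.081 − 6.607e-06) = 5.39e-10.

K_a = 5.39e-10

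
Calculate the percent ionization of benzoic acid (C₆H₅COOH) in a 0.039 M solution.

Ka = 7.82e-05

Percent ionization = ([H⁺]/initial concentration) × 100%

Using Ka equilibrium: x² + Ka×x - Ka×C = 0. Solving: [H⁺] = 1.7077e-03. Percent = (1.7077e-03/0.039) × 100

Percent ionization = 4.38%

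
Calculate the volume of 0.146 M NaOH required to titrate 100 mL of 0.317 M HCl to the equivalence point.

At equivalence: moles acid = moles base. moles HCl = 0.317 × 100/1000 = 0.0317 mol. V_base = moles / 0.146 × 1000 = 217.1 mL.

V_{base} = 217.1 mL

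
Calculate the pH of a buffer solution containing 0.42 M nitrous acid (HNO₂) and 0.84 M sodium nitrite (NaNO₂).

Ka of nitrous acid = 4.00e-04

pKa = -log(4.00e-04) = 3.40. pH = pKa + log([A⁻]/[HA]) = 3.40 + log(0.84/0.42)

pH = 3.70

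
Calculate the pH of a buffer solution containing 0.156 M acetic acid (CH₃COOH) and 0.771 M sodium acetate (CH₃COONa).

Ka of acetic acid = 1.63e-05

pKa = -log(1.63e-05) = 4.79. pH = pKa + log([A⁻]/[HA]) = 4.79 + log(0.771/0.156)

pH = 5.48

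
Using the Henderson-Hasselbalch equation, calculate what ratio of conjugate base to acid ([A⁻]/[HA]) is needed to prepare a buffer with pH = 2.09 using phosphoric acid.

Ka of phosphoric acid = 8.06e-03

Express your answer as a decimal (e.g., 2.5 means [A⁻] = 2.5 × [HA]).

pKa = -log(8.06e-03) = 2.0937. pH = pKa + log([A⁻]/[HA]), so log([A⁻]/[HA]) = pH − pKa = 2.09 − 2.0937 = -0.0037. [A⁻]/[HA] = 10^(-0.0037) = 0.992

[A⁻]/[HA] = 0.992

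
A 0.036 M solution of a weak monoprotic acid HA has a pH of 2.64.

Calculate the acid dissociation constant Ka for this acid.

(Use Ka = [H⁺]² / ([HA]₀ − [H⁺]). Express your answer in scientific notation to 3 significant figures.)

[H⁺] = 10^(−pH) = 10^(−2.64) = 2.291e-03 M. For HA ⇌ H⁺ + A⁻, Ka = [H⁺][A⁻]/[HA] = [H⁺]² / ([HA]₀ − [H⁺]) = (2.291e-03)² / (0.036 − 2.291e-03) = 1.56e-04.

K_a = 1.56e-04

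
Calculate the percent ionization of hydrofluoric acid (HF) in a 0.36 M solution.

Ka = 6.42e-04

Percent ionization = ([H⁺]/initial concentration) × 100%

Using Ka equilibrium: x² + Ka×x - Ka×C = 0. Solving: [H⁺] = 1.4885e-02. Percent = (1.4885e-02/0.36) × 100

Percent ionization = 4.13%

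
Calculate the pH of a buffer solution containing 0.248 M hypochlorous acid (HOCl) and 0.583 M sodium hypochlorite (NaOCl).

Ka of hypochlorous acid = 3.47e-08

pKa = -log(3.47e-08) = 7.46. pH = pKa + log([A⁻]/[HA]) = 7.46 + log(0.583/0.248)

pH = 7.83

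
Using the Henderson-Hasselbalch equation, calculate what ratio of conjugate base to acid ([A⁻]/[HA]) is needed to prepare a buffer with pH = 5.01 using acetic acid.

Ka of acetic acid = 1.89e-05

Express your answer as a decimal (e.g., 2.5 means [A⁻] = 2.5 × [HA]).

pKa = -log(1.89e-05) = 4.7235. pH = pKa + log([A⁻]/[HA]), so log([A⁻]/[HA]) = pH − pKa = 5.01 − 4.7235 = 0.2865. [A⁻]/[HA] = 10^(0.2865) = 1.93

[A⁻]/[HA] = 1.93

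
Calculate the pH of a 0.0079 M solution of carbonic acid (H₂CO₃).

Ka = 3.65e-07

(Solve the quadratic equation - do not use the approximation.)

x² + Ka×x - Ka×C = 0. Using quadratic formula: [H⁺] = 5.3516e-05

pH = 4.27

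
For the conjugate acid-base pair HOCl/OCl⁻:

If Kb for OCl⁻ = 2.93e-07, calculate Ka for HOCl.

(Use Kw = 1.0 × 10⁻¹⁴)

For a conjugate pair Ka × Kb = Kw, so Ka = Kw/Kb = 1.0 × 10⁻¹⁴ / 2.93e-07 = 3.41e-08.

K_a = 3.41e-08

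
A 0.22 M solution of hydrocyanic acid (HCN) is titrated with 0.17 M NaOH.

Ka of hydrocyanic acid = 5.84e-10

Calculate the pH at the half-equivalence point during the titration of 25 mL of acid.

At half-equivalence [HA] = [A⁻], so Henderson-Hasselbalch gives pH = pKa = -log(5.84e-10) = 9.23.

pH = pKa = 9.23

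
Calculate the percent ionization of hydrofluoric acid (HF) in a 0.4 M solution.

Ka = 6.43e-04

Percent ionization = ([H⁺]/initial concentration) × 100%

Using Ka equilibrium: x² + Ka×x - Ka×C = 0. Solving: [H⁺] = 1.5719e-02. Percent = (1.5719e-02/0.4) × 100

Percent ionization = 3.93%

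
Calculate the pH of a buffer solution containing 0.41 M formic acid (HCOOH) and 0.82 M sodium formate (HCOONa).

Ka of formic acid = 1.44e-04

pKa = -log(1.44e-04) = 3.84. pH = pKa + log([A⁻]/[HA]) = 3.84 + log(0.82/0.41)

pH = 4.14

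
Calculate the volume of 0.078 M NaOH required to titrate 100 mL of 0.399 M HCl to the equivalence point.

At equivalence: moles acid = moles base. moles HCl = 0.399 × 100/1000 = 0.0399 mol. V_base = moles / 0.078 × 1000 = 511.5 mL.

V_{base} = 511.5 mL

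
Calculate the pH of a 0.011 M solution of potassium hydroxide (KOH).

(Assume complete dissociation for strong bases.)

[OH⁻] = 0.011 M for strong base. pOH = -log[OH⁻] = 1.96, pH = 14 - pOH

pH = 12.04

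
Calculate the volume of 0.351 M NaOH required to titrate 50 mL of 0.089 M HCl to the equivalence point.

At equivalence: moles acid = moles base. moles HCl = 0.089 × 50/1000 = 0.00445 mol. V_base = moles / 0.351 × 1000 = 12.7 mL.

V_{base} = 12.7 mL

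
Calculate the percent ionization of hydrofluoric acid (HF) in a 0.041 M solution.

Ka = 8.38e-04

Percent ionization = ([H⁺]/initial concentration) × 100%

Using Ka equilibrium: x² + Ka×x - Ka×C = 0. Solving: [H⁺] = 5.4575e-03. Percent = (5.4575e-03/0.041) × 100

Percent ionization = 13.3%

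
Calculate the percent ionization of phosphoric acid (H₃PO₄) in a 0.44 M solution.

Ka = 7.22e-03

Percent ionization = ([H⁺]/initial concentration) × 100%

Using Ka equilibrium: x² + Ka×x - Ka×C = 0. Solving: [H⁺] = 5.2869e-02. Percent = (5.2869e-02/0.44) × 100

Percent ionization = 12%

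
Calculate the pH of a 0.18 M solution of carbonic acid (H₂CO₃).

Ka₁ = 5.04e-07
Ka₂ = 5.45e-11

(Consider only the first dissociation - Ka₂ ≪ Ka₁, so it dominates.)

First dissociation dominates. From Ka₁ = [H⁺][HA⁻]/[H₂A], x² + Ka₁·x − Ka₁·C = 0 with C = 0.18 M and Ka₁ = 5.04e-07. Solving: [H⁺] = (−Ka₁ + √(Ka₁² + 4·Ka₁·C)) / 2 = 3.0095e-04 M. pH = -log(3.0095e-04) = 3.52.

pH = 3.52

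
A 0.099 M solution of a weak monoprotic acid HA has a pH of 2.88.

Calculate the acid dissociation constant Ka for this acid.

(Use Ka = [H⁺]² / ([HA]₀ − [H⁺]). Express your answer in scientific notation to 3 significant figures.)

[H⁺] = 10^(−pH) = 10^(−2.88) = 1.318e-03 M. For HA ⇌ H⁺ + A⁻, Ka = [H⁺][A⁻]/[HA] = [H⁺]² / ([HA]₀ − [H⁺]) = (1.318e-03)² / (0.099 − 1.318e-03) = 1.78e-05.

K_a = 1.78e-05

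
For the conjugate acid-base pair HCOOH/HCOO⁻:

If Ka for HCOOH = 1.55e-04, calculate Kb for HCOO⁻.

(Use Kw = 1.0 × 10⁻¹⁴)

For a conjugate pair Ka × Kb = Kw, so Kb = Kw/Ka = 1.0 × 10⁻¹⁴ / 1.55e-04 = 6.45e-11.

K_b = 6.45e-11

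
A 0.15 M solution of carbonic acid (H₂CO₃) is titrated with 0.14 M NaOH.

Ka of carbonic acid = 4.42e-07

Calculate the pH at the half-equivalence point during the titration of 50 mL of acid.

At half-equivalence [HA] = [A⁻], so Henderson-Hasselbalch gives pH = pKa = -log(4.42e-07) = 6.35.

pH = pKa = 6.35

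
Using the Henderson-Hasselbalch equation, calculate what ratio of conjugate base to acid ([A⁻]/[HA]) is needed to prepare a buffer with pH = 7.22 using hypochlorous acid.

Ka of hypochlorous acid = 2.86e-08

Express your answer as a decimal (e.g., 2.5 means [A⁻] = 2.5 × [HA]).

pKa = -log(2.86e-08) = 7.5436. pH = pKa + log([A⁻]/[HA]), so log([A⁻]/[HA]) = pH − pKa = 7.22 − 7.5436 = -0.3236. [A⁻]/[HA] = 10^(-0.3236) = 0.475

[A⁻]/[HA] = 0.475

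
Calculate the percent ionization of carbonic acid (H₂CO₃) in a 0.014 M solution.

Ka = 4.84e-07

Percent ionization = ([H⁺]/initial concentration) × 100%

Using Ka equilibrium: x² + Ka×x - Ka×C = 0. Solving: [H⁺] = 8.2075e-05. Percent = (8.2075e-05/0.014) × 100

Percent ionization = 0.586%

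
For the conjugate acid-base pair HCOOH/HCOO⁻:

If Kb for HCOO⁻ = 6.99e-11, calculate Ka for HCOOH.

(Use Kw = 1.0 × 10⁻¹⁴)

For a conjugate pair Ka × Kb = Kw, so Ka = Kw/Kb = 1.0 × 10⁻¹⁴ / 6.99e-11 = 1.43e-04.

K_a = 1.43e-04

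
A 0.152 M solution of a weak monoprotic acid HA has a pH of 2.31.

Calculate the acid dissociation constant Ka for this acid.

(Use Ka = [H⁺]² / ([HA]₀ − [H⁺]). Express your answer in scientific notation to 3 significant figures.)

[H⁺] = 10^(−pH) = 10^(−2.31) = 4.898e-03 M. For HA ⇌ H⁺ + A⁻, Ka = [H⁺][A⁻]/[HA] = [H⁺]² / ([HA]₀ − [H⁺]) = (4.898e-03)² / (0.152 − 4.898e-03) = 1.63e-04.

K_a = 1.63e-04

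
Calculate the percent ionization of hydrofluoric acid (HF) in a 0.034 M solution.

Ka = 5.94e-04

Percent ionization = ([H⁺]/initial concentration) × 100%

Using Ka equilibrium: x² + Ka×x - Ka×C = 0. Solving: [H⁺] = 4.2068e-03. Percent = (4.2068e-03/0.034) × 100

Percent ionization = 12.4%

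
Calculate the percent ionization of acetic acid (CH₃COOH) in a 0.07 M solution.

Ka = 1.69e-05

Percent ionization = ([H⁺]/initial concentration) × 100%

Using Ka equilibrium: x² + Ka×x - Ka×C = 0. Solving: [H⁺] = 1.0792e-03. Percent = (1.0792e-03/0.07) × 100

Percent ionization = 1.54%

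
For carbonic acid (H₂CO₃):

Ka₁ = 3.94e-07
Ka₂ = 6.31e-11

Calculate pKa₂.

pKa₂ = -log(Ka₂) = -log(6.31e-11) = 10.20.

pK_{a2} = 10.20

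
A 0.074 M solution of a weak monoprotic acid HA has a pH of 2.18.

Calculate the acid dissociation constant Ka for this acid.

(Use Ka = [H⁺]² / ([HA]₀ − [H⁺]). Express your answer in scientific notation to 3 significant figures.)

[H⁺] = 10^(−pH) = 10^(−2.18) = 6.607e-03 M. For HA ⇌ H⁺ + A⁻, Ka = [H⁺][A⁻]/[HA] = [H⁺]² / ([HA]₀ − [H⁺]) = (6.607e-03)² / (0.074 − 6.607e-03) = 6.48e-04.

K_a = 6.48e-04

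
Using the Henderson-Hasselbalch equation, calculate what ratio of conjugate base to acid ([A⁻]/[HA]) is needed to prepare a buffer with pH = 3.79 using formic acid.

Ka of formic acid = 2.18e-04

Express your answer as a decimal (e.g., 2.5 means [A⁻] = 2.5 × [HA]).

pKa = -log(2.18e-04) = 3.6615. pH = pKa + log([A⁻]/[HA]), so log([A⁻]/[HA]) = pH − pKa = 3.79 − 3.6615 = 0.1285. [A⁻]/[HA] = 10^(0.1285) = 1.34

[A⁻]/[HA] = 1.34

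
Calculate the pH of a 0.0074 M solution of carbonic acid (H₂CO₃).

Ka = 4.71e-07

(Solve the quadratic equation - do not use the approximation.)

x² + Ka×x - Ka×C = 0. Using quadratic formula: [H⁺] = 5.8802e-05

pH = 4.23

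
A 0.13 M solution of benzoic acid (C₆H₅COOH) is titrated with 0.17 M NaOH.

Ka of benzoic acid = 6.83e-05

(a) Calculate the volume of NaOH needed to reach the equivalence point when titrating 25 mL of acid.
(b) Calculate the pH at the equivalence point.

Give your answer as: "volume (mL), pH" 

moles acid = 0.13 × 25/1000 = 0.00325 mol; V_base = moles/0.17 × 1000 = 19.1 mL. At equivalence only the conjugate base is present: [A⁻] = 0.00325/0.044 = 7.3667e-02 M. Kb = Kw/Ka = 1.46e-10; [OH⁻] = √(Kb × [A⁻]) = 3.2842e-06; pOH = 5.48; pH = 14 - pOH = 8.52.

V = 19.1 mL, pH = 8.52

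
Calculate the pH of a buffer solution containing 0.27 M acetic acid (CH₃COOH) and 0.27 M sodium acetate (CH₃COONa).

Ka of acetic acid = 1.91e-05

pKa = -log(1.91e-05) = 4.72. pH = pKa + log([A⁻]/[HA]) = 4.72 + log(0.27/0.27)

pH = 4.72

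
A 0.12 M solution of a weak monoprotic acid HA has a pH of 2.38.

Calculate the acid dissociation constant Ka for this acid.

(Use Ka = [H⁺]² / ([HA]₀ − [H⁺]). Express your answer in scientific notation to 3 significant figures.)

[H⁺] = 10^(−pH) = 10^(−2.38) = 4.169e-03 M. For HA ⇌ H⁺ + A⁻, Ka = [H⁺][A⁻]/[HA] = [H⁺]² / ([HA]₀ − [H⁺]) = (4.169e-03)² / (0.12 − 4.169e-03) = 1.50e-04.

K_a = 1.50e-04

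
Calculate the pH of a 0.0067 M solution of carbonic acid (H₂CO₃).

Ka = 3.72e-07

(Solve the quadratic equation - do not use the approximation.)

x² + Ka×x - Ka×C = 0. Using quadratic formula: [H⁺] = 4.9738e-05

pH = 4.30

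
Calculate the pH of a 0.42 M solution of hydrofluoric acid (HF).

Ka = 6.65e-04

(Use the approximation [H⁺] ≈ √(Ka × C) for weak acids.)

[H⁺] = √(Ka × C) = √(6.65e-04 × 0.42) = 1.6712e-02. pH = -log(1.6712e-02)

pH = 1.78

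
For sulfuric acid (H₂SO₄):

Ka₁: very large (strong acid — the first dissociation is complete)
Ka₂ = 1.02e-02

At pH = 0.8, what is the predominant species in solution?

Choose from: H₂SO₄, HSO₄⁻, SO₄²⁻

The first dissociation is complete, so H₂SO₄ itself is never the predominant species in water; pKa₂ = -log(1.02e-02) = 1.99. For a polyprotic acid the predominant species crosses at each pKa: below pKa_n the protonated form dominates, above it the deprotonated form does. At pH = 0.8, the predominant species is HSO₄⁻.

HSO₄⁻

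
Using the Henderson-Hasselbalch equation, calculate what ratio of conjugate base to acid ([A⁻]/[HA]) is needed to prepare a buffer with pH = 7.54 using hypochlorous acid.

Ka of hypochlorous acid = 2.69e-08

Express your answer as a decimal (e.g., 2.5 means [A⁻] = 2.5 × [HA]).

pKa = -log(2.69e-08) = 7.5702. pH = pKa + log([A⁻]/[HA]), so log([A⁻]/[HA]) = pH − pKa = 7.54 − 7.5702 = -0.0302. [A⁻]/[HA] = 10^(-0.0302) = 0.933

[A⁻]/[HA] = 0.933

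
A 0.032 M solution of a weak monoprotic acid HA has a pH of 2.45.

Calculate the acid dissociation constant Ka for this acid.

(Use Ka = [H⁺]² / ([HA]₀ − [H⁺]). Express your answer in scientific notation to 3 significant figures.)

[H⁺] = 10^(−pH) = 10^(−2.45) = 3.548e-03 M. For HA ⇌ H⁺ + A⁻, Ka = [H⁺][A⁻]/[HA] = [H⁺]² / ([HA]₀ − [H⁺]) = (3.548e-03)² / (0.032 − 3.548e-03) = 4.42e-04.

K_a = 4.42e-04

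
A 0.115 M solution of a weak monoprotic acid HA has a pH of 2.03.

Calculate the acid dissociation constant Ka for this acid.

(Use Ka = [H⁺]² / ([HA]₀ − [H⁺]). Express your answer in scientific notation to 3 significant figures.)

[H⁺] = 10^(−pH) = 10^(−2.03) = 9.333e-03 M. For HA ⇌ H⁺ + A⁻, Ka = [H⁺][A⁻]/[HA] = [H⁺]² / ([HA]₀ − [H⁺]) = (9.333e-03)² / (0.115 − 9.333e-03) = 8.24e-04.

K_a = 8.24e-04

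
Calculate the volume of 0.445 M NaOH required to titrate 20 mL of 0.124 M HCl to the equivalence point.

At equivalence: moles acid = moles base. moles HCl = 0.124 × 20/1000 = 0.00248 mol. V_base = moles / 0.445 × 1000 = 5.6 mL.

V_{base} = 5.6 mL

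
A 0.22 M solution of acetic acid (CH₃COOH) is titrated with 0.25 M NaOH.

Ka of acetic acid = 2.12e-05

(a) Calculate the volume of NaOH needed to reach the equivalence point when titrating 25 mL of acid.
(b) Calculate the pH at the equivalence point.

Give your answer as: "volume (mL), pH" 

moles acid = 0.22 × 25/1000 = 0.0055 mol; V_base = moles/0.25 × 1000 = 22.0 mL. At equivalence only the conjugate base is present: [A⁻] = 0.0055/0.047 = 1.1702e-01 M. Kb = Kw/Ka = 4.72e-10; [OH⁻] = √(Kb × [A⁻]) = 7.4296e-06; pOH = 5.13; pH = 14 - pOH = 8.87.

V = 22.0 mL, pH = 8.87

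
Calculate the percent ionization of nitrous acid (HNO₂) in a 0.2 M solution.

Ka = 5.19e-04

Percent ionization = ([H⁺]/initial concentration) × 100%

Using Ka equilibrium: x² + Ka×x - Ka×C = 0. Solving: [H⁺] = 9.9320e-03. Percent = (9.9320e-03/0.2) × 100

Percent ionization = 4.97%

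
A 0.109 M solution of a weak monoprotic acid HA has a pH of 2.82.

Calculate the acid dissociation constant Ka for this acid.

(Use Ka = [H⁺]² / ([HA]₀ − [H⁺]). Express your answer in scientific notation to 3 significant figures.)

[H⁺] = 10^(−pH) = 10^(−2.82) = 1.514e-03 M. For HA ⇌ H⁺ + A⁻, Ka = [H⁺][A⁻]/[HA] = [H⁺]² / ([HA]₀ − [H⁺]) = (1.514e-03)² / (0.109 − 1.514e-03) = 2.13e-05.

K_a = 2.13e-05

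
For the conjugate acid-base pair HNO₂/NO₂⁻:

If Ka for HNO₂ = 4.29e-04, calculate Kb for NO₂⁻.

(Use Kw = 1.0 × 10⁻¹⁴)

For a conjugate pair Ka × Kb = Kw, so Kb = Kw/Ka = 1.0 × 10⁻¹⁴ / 4.29e-04 = 2.33e-11.

K_b = 2.33e-11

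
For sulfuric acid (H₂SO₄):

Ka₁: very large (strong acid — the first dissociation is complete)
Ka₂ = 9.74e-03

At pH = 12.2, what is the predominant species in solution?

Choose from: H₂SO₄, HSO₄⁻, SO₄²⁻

The first dissociation is complete, so H₂SO₄ itself is never the predominant species in water; pKa₂ = -log(9.74e-03) = 2.01. For a polyprotic acid the predominant species crosses at each pKa: below pKa_n the protonated form dominates, above it the deprotonated form does. At pH = 12.2, the predominant species is SO₄²⁻.

SO₄²⁻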